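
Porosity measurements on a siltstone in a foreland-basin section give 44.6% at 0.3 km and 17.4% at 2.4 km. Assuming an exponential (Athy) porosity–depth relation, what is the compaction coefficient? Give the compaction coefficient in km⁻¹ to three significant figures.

0.448 km⁻¹

Athy: phi(z) = phi₀ e^(−kz) ⇒ phi₁/phi₂ = e^{k(z₂−z₁)} ⇒ k = ln(phi₁/phi₂)/(z₂−z₁)
k = ln(0.446/0.174) / (2.4 − 0.3) = ln(2.563) / 2.1 = 0.9413 / 2.1 = 0.4482 km⁻¹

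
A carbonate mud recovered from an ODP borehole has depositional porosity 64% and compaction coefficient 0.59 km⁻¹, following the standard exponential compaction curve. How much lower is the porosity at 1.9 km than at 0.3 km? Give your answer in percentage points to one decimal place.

32.8 percentage points

n(0.3) = 0.64·e^(−0.59×0.3) = 0.5362
n(1.9) = 0.64·e^(−0.59×1.9) = 0.2086
Δn = 0.5362 − 0.2086 = 0.3276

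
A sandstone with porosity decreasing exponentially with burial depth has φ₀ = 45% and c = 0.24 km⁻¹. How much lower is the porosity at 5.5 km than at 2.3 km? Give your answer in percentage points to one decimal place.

13.9 percentage points

φ(2.3) = 0.45·e^(−0.24×2.3) = 0.2591
φ(5.5) = 0.45·e^(−0.24×5.5) = 0.1202
Δφ = 0.2591 − 0.1202 = 0.1389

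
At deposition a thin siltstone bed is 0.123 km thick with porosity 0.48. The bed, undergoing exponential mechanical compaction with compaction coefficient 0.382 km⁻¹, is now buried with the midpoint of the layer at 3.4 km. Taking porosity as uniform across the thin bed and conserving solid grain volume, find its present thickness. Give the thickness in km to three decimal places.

Porosity at 3.4 km: phi = 0.48·exp(−0.382×3.4) = 0.1310
Solid-volume conservation: h(1−phi) = h₀(1−phi₀) ⇒ h = h₀·(1−phi₀)/(1−phi)
h = 0.123 × (1 − 0.48)/(1 − 0.1310) = 0.123 × 0.5984 = 0.0736 km

0.074 km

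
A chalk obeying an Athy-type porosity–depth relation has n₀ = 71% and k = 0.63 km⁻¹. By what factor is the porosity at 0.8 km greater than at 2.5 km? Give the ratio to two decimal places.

n(z₁)/n(z₂) = e^(−k·z₁)/e^(−k·z₂) = e^{k(z₂−z₁)}
= exp(0.63 × 1.7) = exp(1.071) = 2.9183

2.92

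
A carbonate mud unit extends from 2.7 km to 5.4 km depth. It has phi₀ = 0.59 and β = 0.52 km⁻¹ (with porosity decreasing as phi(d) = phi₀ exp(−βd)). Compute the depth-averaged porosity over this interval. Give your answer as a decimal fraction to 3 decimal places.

0.078

⟨phi⟩ = (1/(d₂−d₁)) ∫ phi₀ e^(−βd) dd = phi₀·(e^(−β·d₁) − e^(−β·d₂)) / (β·(d₂−d₁))
e^(−0.52×2.7) = 0.2456; e^(−0.52×5.4) = 0.0603
⟨phi⟩ = 0.59 × (0.2456 − 0.0603) / (0.52 × 2.7) = 0.59 × 0.1320 = 0.0779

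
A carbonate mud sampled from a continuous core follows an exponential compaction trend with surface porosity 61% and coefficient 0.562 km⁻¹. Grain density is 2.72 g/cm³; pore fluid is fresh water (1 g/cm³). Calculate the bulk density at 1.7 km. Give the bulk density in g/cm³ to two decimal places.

Porosity at depth: phi = 0.61·exp(−0.562×1.7) = 0.61×0.3847 = 0.2346
Bulk density: ρ_b = (1−phi)ρ_g + phi·ρ_f = 0.7654×2.72 + 0.2346×1
       = 2.082 + 0.235 = 2.316 g/cm³

2.32 g/cm³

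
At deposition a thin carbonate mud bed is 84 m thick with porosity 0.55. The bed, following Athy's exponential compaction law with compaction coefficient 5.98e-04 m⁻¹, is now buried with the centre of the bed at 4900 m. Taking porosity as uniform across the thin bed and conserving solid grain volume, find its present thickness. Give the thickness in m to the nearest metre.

39 m

Working in km (1 km = 1000 m; k in km⁻¹ = k in m⁻¹ × 1000):
Porosity at 4.9 km: phi = 0.55·exp(−0.598×4.9) = 0.0294
Solid-volume conservation: h(1−phi) = h₀(1−phi₀) ⇒ h = h₀·(1−phi₀)/(1−phi)
h = 0.084 × (1 − 0.55)/(1 − 0.0294) = 0.084 × 0.4636 = 0.0389 km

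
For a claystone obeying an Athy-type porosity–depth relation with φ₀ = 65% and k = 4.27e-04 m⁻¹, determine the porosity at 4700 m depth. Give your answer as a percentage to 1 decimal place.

Working in km (1 km = 1000 m; k in km⁻¹ = k in m⁻¹ × 1000):
φ = φ₀·exp(−k·d) = 0.65 × exp(−0.427 × 4.7) = 0.65 × exp(−2.007)
  = 0.65 × 0.1344 = 0.0874

8.7%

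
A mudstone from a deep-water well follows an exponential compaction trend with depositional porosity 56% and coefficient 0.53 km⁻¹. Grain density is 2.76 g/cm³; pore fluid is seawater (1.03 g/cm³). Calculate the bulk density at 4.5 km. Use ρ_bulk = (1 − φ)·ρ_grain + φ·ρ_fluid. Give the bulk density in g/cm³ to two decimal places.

Porosity at depth: phi = 0.56·exp(−0.53×4.5) = 0.56×0.0921 = 0.0516
Bulk density: ρ_b = (1−phi)ρ_g + phi·ρ_f = 0.9484×2.76 + 0.0516×1.03
       = 2.618 + 0.053 = 2.671 g/cm³

2.67 g/cm³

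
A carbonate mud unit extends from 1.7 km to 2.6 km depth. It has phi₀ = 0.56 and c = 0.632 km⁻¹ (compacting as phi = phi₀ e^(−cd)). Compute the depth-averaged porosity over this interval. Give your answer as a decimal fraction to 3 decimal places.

⟨phi⟩ = (1/(d₂−d₁)) ∫ phi₀ e^(−cd) dd = phi₀·(e^(−c·d₁) − e^(−c·d₂)) / (c·(d₂−d₁))
e^(−0.632×1.7) = 0.3415; e^(−0.632×2.6) = 0.1934
⟨phi⟩ = 0.56 × (0.3415 − 0.1934) / (0.632 × 0.9) = 0.56 × 0.2604 = 0.1459

0.146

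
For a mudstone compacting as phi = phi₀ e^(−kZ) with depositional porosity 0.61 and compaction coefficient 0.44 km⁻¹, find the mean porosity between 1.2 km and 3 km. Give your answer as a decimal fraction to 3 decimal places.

⟨phi⟩ = (1/(Z₂−Z₁)) ∫ phi₀ e^(−kZ) dZ = phi₀·(e^(−k·Z₁) − e^(−k·Z₂)) / (k·(Z₂−Z₁))
e^(−0.44×1.2) = 0.5898; e^(−0.44×3) = 0.2671
⟨phi⟩ = 0.61 × (0.5898 − 0.2671) / (0.44 × 1.8) = 0.61 × 0.4074 = 0.2485

0.249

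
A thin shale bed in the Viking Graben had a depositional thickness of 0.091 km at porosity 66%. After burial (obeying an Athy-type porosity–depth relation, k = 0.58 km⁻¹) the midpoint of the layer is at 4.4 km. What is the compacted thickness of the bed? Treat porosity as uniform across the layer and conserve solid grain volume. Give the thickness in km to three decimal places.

Porosity at 4.4 km: phi = 0.66·exp(−0.58×4.4) = 0.0514
Solid-volume conservation: h(1−phi) = h₀(1−phi₀) ⇒ h = h₀·(1−phi₀)/(1−phi)
h = 0.091 × (1 − 0.66)/(1 − 0.0514) = 0.091 × 0.3584 = 0.0326 km

0.033 km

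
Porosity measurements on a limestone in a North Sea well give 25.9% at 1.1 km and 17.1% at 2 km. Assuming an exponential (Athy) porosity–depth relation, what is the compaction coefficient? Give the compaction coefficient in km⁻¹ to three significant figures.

Athy: phi(d) = phi₀ e^(−βd) ⇒ phi₁/phi₂ = e^{β(d₂−d₁)} ⇒ β = ln(phi₁/phi₂)/(d₂−d₁)
β = ln(0.259/0.171) / (2 − 1.1) = ln(1.515) / 0.9 = 0.4152 / 0.9 = 0.4613 km⁻¹

0.461 km⁻¹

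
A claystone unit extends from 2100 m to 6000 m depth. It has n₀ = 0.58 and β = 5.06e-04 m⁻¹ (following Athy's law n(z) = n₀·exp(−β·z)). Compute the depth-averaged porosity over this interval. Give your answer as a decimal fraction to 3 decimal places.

Working in km (1 km = 1000 m; β in km⁻¹ = β in m⁻¹ × 1000):
⟨n⟩ = (1/(z₂−z₁)) ∫ n₀ e^(−βz) dz = n₀·(e^(−β·z₁) − e^(−β·z₂)) / (β·(z₂−z₁))
e^(−0.506×2.1) = 0.3456; e^(−0.506×6) = 0.0480
⟨n⟩ = 0.58 × (0.3456 − 0.0480) / (0.506 × 3.9) = 0.58 × 0.1508 = 0.0874

0.087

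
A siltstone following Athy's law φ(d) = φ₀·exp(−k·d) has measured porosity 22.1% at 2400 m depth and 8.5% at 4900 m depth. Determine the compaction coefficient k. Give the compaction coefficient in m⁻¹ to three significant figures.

Working in km (1 km = 1000 m; k in km⁻¹ = k in m⁻¹ × 1000):
Athy: φ(d) = φ₀ e^(−kd) ⇒ φ₁/φ₂ = e^{k(d₂−d₁)} ⇒ k = ln(φ₁/φ₂)/(d₂−d₁)
k = ln(0.221/0.085) / (4.9 − 2.4) = ln(2.6) / 2.5 = 0.9555 / 2.5 = 0.3822 km⁻¹

0.000382 m⁻¹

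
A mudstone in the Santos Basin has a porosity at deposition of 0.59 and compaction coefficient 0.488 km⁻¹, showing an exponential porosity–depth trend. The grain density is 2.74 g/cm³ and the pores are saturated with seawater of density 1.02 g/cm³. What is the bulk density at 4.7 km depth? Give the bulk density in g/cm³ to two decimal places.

2.64 g/cm³

Porosity at depth: phi = 0.59·exp(−0.488×4.7) = 0.59×0.1009 = 0.0595
Bulk density: ρ_b = (1−phi)ρ_g + phi·ρ_f = 0.9405×2.74 + 0.0595×1.02
       = 2.577 + 0.061 = 2.638 g/cm³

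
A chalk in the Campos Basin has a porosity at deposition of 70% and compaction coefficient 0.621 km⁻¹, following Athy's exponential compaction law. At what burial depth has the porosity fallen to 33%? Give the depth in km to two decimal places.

Invert Athy's law: Z = ln(phi₀/phi) / β
Z = ln(0.7/0.33) / 0.621 = ln(2.121) / 0.621 = 0.7520 / 0.621 = 1.211 km

1.21 km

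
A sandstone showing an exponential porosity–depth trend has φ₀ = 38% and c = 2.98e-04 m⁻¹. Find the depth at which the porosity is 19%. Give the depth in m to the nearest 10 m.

2330 m

Working in km (1 km = 1000 m; c in km⁻¹ = c in m⁻¹ × 1000):
Invert Athy's law: Z = ln(φ₀/φ) / c
Z = ln(0.38/0.19) / 0.298 = ln(2) / 0.298 = 0.6931 / 0.298 = 2.326 km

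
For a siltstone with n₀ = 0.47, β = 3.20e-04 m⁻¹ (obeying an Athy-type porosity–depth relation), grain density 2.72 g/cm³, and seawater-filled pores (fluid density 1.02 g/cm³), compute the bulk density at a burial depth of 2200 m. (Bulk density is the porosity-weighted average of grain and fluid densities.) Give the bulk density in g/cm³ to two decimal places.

2.32 g/cm³

Working in km (1 km = 1000 m; β in km⁻¹ = β in m⁻¹ × 1000):
Porosity at depth: n = 0.47·exp(−0.32×2.2) = 0.47×0.4946 = 0.2325
Bulk density: ρ_b = (1−n)ρ_g + n·ρ_f = 0.7675×2.72 + 0.2325×1.02
       = 2.088 + 0.237 = 2.325 g/cm³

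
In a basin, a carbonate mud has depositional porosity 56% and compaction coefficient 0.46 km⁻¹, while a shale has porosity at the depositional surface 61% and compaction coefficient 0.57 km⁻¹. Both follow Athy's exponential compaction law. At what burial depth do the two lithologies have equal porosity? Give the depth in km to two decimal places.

0.78 km

Set phi₀ₐ e^(−kₐd) = phi₀ᵦ e^(−kᵦd) ⇒ ln(phi₀ₐ/phi₀ᵦ) = (kₐ − kᵦ)·d
d = ln(0.56/0.61) / (0.46 − 0.57) = -0.0855 / -0.11 = 0.777 km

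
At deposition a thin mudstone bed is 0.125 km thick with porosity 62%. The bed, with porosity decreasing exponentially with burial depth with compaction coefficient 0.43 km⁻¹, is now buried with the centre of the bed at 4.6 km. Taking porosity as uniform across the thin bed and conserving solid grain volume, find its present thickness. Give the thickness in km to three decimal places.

0.052 km

Porosity at 4.6 km: n = 0.62·exp(−0.43×4.6) = 0.0858
Solid-volume conservation: h(1−n) = h₀(1−n₀) ⇒ h = h₀·(1−n₀)/(1−n)
h = 0.125 × (1 − 0.62)/(1 − 0.0858) = 0.125 × 0.4157 = 0.0520 km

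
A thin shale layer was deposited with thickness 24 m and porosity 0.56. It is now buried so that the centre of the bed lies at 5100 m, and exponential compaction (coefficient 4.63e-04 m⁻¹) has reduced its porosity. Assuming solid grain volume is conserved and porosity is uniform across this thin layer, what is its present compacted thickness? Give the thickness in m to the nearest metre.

11 m

Working in km (1 km = 1000 m; k in km⁻¹ = k in m⁻¹ × 1000):
Porosity at 5.1 km: n = 0.56·exp(−0.463×5.1) = 0.0528
Solid-volume conservation: h(1−n) = h₀(1−n₀) ⇒ h = h₀·(1−n₀)/(1−n)
h = 0.024 × (1 − 0.56)/(1 − 0.0528) = 0.024 × 0.4645 = 0.0111 km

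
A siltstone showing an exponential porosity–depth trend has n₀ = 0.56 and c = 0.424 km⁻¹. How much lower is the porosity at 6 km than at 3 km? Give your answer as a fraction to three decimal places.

0.113

n(3) = 0.56·e^(−0.424×3) = 0.1570
n(6) = 0.56·e^(−0.424×6) = 0.0440
Δn = 0.1570 − 0.0440 = 0.1130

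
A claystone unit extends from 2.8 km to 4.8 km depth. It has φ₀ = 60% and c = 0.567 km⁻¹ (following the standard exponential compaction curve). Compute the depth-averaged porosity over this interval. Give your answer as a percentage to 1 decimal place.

⟨φ⟩ = (1/(z₂−z₁)) ∫ φ₀ e^(−cz) dz = φ₀·(e^(−c·z₁) − e^(−c·z₂)) / (c·(z₂−z₁))
e^(−0.567×2.8) = 0.2044; e^(−0.567×4.8) = 0.0658
⟨φ⟩ = 0.6 × (0.2044 − 0.0658) / (0.567 × 2) = 0.6 × 0.1223 = 0.0734

7.3%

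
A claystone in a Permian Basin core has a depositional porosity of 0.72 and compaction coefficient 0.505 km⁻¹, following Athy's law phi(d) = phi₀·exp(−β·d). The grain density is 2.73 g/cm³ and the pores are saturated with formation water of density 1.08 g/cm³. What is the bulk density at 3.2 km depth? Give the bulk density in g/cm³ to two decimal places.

2.49 g/cm³

Porosity at depth: phi = 0.72·exp(−0.505×3.2) = 0.72×0.1987 = 0.1431
Bulk density: ρ_b = (1−phi)ρ_g + phi·ρ_f = 0.8569×2.73 + 0.1431×1.08
       = 2.339 + 0.155 = 2.494 g/cm³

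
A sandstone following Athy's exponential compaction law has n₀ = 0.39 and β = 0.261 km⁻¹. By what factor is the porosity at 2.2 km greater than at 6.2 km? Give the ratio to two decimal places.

n(d₁)/n(d₂) = e^(−β·d₁)/e^(−β·d₂) = e^{β(d₂−d₁)}
= exp(0.261 × 4) = exp(1.044) = 2.8406

2.84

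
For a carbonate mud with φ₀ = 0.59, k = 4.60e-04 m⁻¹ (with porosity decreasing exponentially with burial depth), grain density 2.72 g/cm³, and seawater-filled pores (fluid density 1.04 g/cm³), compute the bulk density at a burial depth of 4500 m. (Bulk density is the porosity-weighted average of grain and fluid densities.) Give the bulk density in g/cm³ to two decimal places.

2.59 g/cm³

Working in km (1 km = 1000 m; k in km⁻¹ = k in m⁻¹ × 1000):
Porosity at depth: φ = 0.59·exp(−0.46×4.5) = 0.59×0.1262 = 0.0744
Bulk density: ρ_b = (1−φ)ρ_g + φ·ρ_f = 0.9256×2.72 + 0.0744×1.04
       = 2.517 + 0.077 = 2.595 g/cm³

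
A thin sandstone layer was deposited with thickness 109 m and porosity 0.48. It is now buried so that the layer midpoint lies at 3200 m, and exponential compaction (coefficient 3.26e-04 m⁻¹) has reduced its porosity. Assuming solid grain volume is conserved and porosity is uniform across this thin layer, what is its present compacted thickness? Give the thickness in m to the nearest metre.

68 m

Working in km (1 km = 1000 m; c in km⁻¹ = c in m⁻¹ × 1000):
Porosity at 3.2 km: phi = 0.48·exp(−0.326×3.2) = 0.1691
Solid-volume conservation: h(1−phi) = h₀(1−phi₀) ⇒ h = h₀·(1−phi₀)/(1−phi)
h = 0.109 × (1 − 0.48)/(1 − 0.1691) = 0.109 × 0.6258 = 0.0682 km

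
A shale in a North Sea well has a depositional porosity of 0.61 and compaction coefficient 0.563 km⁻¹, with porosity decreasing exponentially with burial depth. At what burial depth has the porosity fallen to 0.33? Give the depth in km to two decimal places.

Invert Athy's law: d = ln(phi₀/phi) / β
d = ln(0.61/0.33) / 0.563 = ln(1.848) / 0.563 = 0.6144 / 0.563 = 1.091 km

1.09 km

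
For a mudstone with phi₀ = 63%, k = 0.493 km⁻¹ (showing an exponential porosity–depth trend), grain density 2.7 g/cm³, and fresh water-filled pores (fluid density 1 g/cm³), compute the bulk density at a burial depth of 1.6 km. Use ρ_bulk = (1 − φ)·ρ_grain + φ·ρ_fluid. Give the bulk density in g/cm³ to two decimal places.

2.21 g/cm³

Porosity at depth: phi = 0.63·exp(−0.493×1.6) = 0.63×0.4544 = 0.2863
Bulk density: ρ_b = (1−phi)ρ_g + phi·ρ_f = 0.7137×2.7 + 0.2863×1
       = 1.927 + 0.286 = 2.213 g/cm³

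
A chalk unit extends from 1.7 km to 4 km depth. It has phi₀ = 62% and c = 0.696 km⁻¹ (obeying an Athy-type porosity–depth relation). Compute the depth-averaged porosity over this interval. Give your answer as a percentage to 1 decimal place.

9.5%

⟨phi⟩ = (1/(d₂−d₁)) ∫ phi₀ e^(−cd) dd = phi₀·(e^(−c·d₁) − e^(−c·d₂)) / (c·(d₂−d₁))
e^(−0.696×1.7) = 0.3063; e^(−0.696×4) = 0.0618
⟨phi⟩ = 0.62 × (0.3063 − 0.0618) / (0.696 × 2.3) = 0.62 × 0.1527 = 0.0947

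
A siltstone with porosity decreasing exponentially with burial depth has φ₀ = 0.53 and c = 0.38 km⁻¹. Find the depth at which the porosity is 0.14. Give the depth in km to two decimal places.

3.50 km

Invert Athy's law: d = ln(φ₀/φ) / c
d = ln(0.53/0.14) / 0.38 = ln(3.786) / 0.38 = 1.3312 / 0.38 = 3.503 km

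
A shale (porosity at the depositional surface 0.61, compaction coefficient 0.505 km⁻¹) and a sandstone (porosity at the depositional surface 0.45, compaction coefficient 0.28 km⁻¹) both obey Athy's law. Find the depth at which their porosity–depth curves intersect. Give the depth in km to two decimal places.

Set φ₀ₐ e^(−βₐZ) = φ₀ᵦ e^(−βᵦZ) ⇒ ln(φ₀ₐ/φ₀ᵦ) = (βₐ − βᵦ)·Z
Z = ln(0.61/0.45) / (0.505 − 0.28) = 0.3042 / 0.225 = 1.352 km

1.35 km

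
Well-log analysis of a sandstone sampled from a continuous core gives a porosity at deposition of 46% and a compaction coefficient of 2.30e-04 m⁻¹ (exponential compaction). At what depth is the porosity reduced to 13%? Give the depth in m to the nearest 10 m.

Working in km (1 km = 1000 m; k in km⁻¹ = k in m⁻¹ × 1000):
Invert Athy's law: z = ln(φ₀/φ) / k
z = ln(0.46/0.13) / 0.23 = ln(3.538) / 0.23 = 1.2637 / 0.23 = 5.494 km

5490 m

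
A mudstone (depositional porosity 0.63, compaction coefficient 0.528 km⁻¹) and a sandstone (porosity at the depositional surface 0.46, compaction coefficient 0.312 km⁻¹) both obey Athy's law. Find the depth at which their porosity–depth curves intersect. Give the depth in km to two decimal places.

1.46 km

Set phi₀ₐ e^(−kₐd) = phi₀ᵦ e^(−kᵦd) ⇒ ln(phi₀ₐ/phi₀ᵦ) = (kₐ − kᵦ)·d
d = ln(0.63/0.46) / (0.528 − 0.312) = 0.3145 / 0.216 = 1.456 km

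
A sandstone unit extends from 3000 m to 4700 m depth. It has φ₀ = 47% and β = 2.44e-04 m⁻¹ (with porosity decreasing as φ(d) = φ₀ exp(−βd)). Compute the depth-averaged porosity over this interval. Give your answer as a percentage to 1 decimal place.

18.5%

Working in km (1 km = 1000 m; β in km⁻¹ = β in m⁻¹ × 1000):
⟨φ⟩ = (1/(d₂−d₁)) ∫ φ₀ e^(−βd) dd = φ₀·(e^(−β·d₁) − e^(−β·d₂)) / (β·(d₂−d₁))
e^(−0.244×3) = 0.4809; e^(−0.244×4.7) = 0.3177
⟨φ⟩ = 0.47 × (0.4809 − 0.3177) / (0.244 × 1.7) = 0.47 × 0.3937 = 0.1850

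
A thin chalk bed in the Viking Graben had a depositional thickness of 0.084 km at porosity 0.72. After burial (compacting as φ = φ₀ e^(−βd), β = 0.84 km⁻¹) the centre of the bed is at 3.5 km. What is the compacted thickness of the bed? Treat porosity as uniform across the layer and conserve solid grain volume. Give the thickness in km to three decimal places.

0.024 km

Porosity at 3.5 km: φ = 0.72·exp(−0.84×3.5) = 0.0381
Solid-volume conservation: h(1−φ) = h₀(1−φ₀) ⇒ h = h₀·(1−φ₀)/(1−φ)
h = 0.084 × (1 − 0.72)/(1 − 0.0381) = 0.084 × 0.2911 = 0.0245 km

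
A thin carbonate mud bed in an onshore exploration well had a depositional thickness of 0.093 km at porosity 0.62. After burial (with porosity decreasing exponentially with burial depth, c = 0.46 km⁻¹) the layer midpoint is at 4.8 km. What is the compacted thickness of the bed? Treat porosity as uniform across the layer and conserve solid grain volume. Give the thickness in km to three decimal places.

Porosity at 4.8 km: phi = 0.62·exp(−0.46×4.8) = 0.0682
Solid-volume conservation: h(1−phi) = h₀(1−phi₀) ⇒ h = h₀·(1−phi₀)/(1−phi)
h = 0.093 × (1 − 0.62)/(1 − 0.0682) = 0.093 × 0.4078 = 0.0379 km

0.038 km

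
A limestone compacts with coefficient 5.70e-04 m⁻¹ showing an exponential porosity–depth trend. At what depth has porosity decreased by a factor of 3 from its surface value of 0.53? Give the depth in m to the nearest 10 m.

Working in km (1 km = 1000 m; k in km⁻¹ = k in m⁻¹ × 1000):
φ/φ₀ = 1/3 ⇒ exp(−k·Z) = 1/3 ⇒ Z = ln(3) / k
Z = 1.0986 / 0.57 = 1.927 km

1930 m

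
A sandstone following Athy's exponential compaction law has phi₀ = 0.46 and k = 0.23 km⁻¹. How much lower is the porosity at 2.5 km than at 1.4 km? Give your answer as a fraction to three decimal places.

phi(1.4) = 0.46·e^(−0.23×1.4) = 0.3334
phi(2.5) = 0.46·e^(−0.23×2.5) = 0.2588
Δphi = 0.3334 − 0.2588 = 0.0745

0.075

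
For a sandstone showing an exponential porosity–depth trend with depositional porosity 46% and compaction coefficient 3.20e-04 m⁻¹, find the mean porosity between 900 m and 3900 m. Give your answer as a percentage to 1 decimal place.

22.2%

Working in km (1 km = 1000 m; β in km⁻¹ = β in m⁻¹ × 1000):
⟨phi⟩ = (1/(z₂−z₁)) ∫ phi₀ e^(−βz) dz = phi₀·(e^(−β·z₁) − e^(−β·z₂)) / (β·(z₂−z₁))
e^(−0.32×0.9) = 0.7498; e^(−0.32×3.9) = 0.2871
⟨phi⟩ = 0.46 × (0.7498 − 0.2871) / (0.32 × 3) = 0.46 × 0.4820 = 0.2217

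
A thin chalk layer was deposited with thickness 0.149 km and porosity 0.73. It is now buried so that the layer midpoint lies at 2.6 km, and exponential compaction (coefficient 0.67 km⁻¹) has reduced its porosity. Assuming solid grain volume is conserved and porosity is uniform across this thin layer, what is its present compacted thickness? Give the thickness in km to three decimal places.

0.046 km

Porosity at 2.6 km: n = 0.73·exp(−0.67×2.6) = 0.1279
Solid-volume conservation: h(1−n) = h₀(1−n₀) ⇒ h = h₀·(1−n₀)/(1−n)
h = 0.149 × (1 − 0.73)/(1 − 0.1279) = 0.149 × 0.3096 = 0.0461 km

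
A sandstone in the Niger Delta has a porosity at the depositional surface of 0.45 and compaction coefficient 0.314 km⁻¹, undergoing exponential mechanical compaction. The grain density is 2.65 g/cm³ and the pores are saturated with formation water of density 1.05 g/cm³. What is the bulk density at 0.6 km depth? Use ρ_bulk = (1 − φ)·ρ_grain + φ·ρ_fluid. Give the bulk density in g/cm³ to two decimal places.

Porosity at depth: φ = 0.45·exp(−0.314×0.6) = 0.45×0.8283 = 0.3727
Bulk density: ρ_b = (1−φ)ρ_g + φ·ρ_f = 0.6273×2.65 + 0.3727×1.05
       = 1.662 + 0.391 = 2.054 g/cm³

2.05 g/cm³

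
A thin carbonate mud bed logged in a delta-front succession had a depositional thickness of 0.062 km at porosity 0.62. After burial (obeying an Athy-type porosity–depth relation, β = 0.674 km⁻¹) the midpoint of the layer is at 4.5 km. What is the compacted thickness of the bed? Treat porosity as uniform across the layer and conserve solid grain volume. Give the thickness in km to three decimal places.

Porosity at 4.5 km: n = 0.62·exp(−0.674×4.5) = 0.0299
Solid-volume conservation: h(1−n) = h₀(1−n₀) ⇒ h = h₀·(1−n₀)/(1−n)
h = 0.062 × (1 − 0.62)/(1 − 0.0299) = 0.062 × 0.3917 = 0.0243 km

0.024 km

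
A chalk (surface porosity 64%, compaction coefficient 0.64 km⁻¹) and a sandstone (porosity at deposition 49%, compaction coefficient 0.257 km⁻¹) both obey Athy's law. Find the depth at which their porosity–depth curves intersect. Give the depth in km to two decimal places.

Set n₀ₐ e^(−cₐd) = n₀ᵦ e^(−cᵦd) ⇒ ln(n₀ₐ/n₀ᵦ) = (cₐ − cᵦ)·d
d = ln(0.64/0.49) / (0.64 − 0.257) = 0.2671 / 0.383 = 0.697 km

0.70 km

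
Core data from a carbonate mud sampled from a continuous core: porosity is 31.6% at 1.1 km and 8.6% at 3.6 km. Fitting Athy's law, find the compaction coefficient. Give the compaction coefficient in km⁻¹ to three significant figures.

Athy: φ(d) = φ₀ e^(−βd) ⇒ φ₁/φ₂ = e^{β(d₂−d₁)} ⇒ β = ln(φ₁/φ₂)/(d₂−d₁)
β = ln(0.316/0.086) / (3.6 − 1.1) = ln(3.674) / 2.5 = 1.3014 / 2.5 = 0.5206 km⁻¹

0.521 km⁻¹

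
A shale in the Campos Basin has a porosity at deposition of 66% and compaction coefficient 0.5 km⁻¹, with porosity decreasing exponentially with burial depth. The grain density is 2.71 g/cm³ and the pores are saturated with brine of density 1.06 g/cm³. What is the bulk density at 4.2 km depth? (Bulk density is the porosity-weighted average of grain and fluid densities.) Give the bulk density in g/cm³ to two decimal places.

2.58 g/cm³

Porosity at depth: n = 0.66·exp(−0.5×4.2) = 0.66×0.1225 = 0.0808
Bulk density: ρ_b = (1−n)ρ_g + n·ρ_f = 0.9192×2.71 + 0.0808×1.06
       = 2.491 + 0.086 = 2.577 g/cm³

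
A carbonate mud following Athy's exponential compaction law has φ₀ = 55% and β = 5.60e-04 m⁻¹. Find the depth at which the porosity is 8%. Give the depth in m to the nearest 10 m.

Working in km (1 km = 1000 m; β in km⁻¹ = β in m⁻¹ × 1000):
Invert Athy's law: z = ln(φ₀/φ) / β
z = ln(0.55/0.08) / 0.56 = ln(6.875) / 0.56 = 1.9279 / 0.56 = 3.443 km

3440 m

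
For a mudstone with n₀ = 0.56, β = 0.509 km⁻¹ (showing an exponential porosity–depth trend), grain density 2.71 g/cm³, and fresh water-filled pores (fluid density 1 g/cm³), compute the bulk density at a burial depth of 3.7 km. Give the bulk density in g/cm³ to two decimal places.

2.56 g/cm³

Porosity at depth: n = 0.56·exp(−0.509×3.7) = 0.56×0.1521 = 0.0852
Bulk density: ρ_b = (1−n)ρ_g + n·ρ_f = 0.9148×2.71 + 0.0852×1
       = 2.479 + 0.085 = 2.564 g/cm³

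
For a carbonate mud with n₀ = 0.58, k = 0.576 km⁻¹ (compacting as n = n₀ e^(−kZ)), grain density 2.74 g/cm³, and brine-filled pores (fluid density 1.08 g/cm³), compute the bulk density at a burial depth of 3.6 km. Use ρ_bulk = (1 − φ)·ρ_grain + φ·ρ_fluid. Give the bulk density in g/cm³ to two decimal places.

Porosity at depth: n = 0.58·exp(−0.576×3.6) = 0.58×0.1257 = 0.0729
Bulk density: ρ_b = (1−n)ρ_g + n·ρ_f = 0.9271×2.74 + 0.0729×1.08
       = 2.540 + 0.079 = 2.619 g/cm³

2.62 g/cm³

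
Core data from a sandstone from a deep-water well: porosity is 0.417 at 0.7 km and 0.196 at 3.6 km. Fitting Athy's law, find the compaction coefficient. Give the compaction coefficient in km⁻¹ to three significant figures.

0.260 km⁻¹

Athy: φ(z) = φ₀ e^(−cz) ⇒ φ₁/φ₂ = e^{c(z₂−z₁)} ⇒ c = ln(φ₁/φ₂)/(z₂−z₁)
c = ln(0.417/0.196) / (3.6 − 0.7) = ln(2.128) / 2.9 = 0.7550 / 2.9 = 0.2603 km⁻¹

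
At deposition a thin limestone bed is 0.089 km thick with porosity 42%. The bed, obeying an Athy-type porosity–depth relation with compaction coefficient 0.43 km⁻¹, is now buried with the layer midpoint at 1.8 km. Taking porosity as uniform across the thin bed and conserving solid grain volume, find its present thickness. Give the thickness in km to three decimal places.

Porosity at 1.8 km: φ = 0.42·exp(−0.43×1.8) = 0.1937
Solid-volume conservation: h(1−φ) = h₀(1−φ₀) ⇒ h = h₀·(1−φ₀)/(1−φ)
h = 0.089 × (1 − 0.42)/(1 − 0.1937) = 0.089 × 0.7193 = 0.0640 km

0.064 km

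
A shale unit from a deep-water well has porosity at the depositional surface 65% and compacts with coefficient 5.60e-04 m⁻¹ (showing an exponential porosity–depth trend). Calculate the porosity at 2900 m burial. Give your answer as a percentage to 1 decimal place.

12.8%

Working in km (1 km = 1000 m; k in km⁻¹ = k in m⁻¹ × 1000):
n = n₀·exp(−k·d) = 0.65 × exp(−0.56 × 2.9) = 0.65 × exp(−1.624)
  = 0.65 × 0.1971 = 0.1281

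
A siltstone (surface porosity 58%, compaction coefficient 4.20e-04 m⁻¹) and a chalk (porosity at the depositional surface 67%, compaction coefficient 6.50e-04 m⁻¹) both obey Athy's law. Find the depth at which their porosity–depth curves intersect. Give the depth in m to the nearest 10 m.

630 m

Working in km (1 km = 1000 m; β in km⁻¹ = β in m⁻¹ × 1000):
Set n₀ₐ e^(−βₐd) = n₀ᵦ e^(−βᵦd) ⇒ ln(n₀ₐ/n₀ᵦ) = (βₐ − βᵦ)·d
d = ln(0.58/0.67) / (0.42 − 0.65) = -0.1442 / -0.23 = 0.627 km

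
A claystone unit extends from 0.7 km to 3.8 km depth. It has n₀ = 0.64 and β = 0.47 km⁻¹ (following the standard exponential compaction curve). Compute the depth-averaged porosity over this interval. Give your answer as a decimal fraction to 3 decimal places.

⟨n⟩ = (1/(z₂−z₁)) ∫ n₀ e^(−βz) dz = n₀·(e^(−β·z₁) − e^(−β·z₂)) / (β·(z₂−z₁))
e^(−0.47×0.7) = 0.7196; e^(−0.47×3.8) = 0.1676
⟨n⟩ = 0.64 × (0.7196 − 0.1676) / (0.47 × 3.1) = 0.64 × 0.3789 = 0.2425

0.242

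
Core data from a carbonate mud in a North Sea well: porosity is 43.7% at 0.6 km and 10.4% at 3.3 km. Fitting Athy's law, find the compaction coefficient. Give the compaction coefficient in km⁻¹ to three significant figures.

0.532 km⁻¹

Athy: φ(z) = φ₀ e^(−βz) ⇒ φ₁/φ₂ = e^{β(z₂−z₁)} ⇒ β = ln(φ₁/φ₂)/(z₂−z₁)
β = ln(0.437/0.104) / (3.3 − 0.6) = ln(4.202) / 2.7 = 1.4355 / 2.7 = 0.5317 km⁻¹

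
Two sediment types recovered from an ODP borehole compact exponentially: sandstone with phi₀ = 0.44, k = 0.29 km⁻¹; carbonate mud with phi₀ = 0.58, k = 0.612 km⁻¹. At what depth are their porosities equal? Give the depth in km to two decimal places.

Set phi₀ₐ e^(−kₐZ) = phi₀ᵦ e^(−kᵦZ) ⇒ ln(phi₀ₐ/phi₀ᵦ) = (kₐ − kᵦ)·Z
Z = ln(0.44/0.58) / (0.29 − 0.612) = -0.2763 / -0.322 = 0.858 km

0.86 km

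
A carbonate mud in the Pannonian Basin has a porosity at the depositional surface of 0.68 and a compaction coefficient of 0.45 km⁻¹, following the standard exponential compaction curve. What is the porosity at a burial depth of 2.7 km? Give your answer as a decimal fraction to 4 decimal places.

phi = phi₀·exp(−β·d) = 0.68 × exp(−0.45 × 2.7) = 0.68 × exp(−1.215)
  = 0.68 × 0.2967 = 0.2018

0.2018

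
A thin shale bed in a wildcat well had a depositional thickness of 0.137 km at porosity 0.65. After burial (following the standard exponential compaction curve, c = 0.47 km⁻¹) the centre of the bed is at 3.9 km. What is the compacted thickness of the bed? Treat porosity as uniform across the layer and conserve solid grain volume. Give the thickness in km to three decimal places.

0.054 km

Porosity at 3.9 km: n = 0.65·exp(−0.47×3.9) = 0.1040
Solid-volume conservation: h(1−n) = h₀(1−n₀) ⇒ h = h₀·(1−n₀)/(1−n)
h = 0.137 × (1 − 0.65)/(1 − 0.1040) = 0.137 × 0.3906 = 0.0535 km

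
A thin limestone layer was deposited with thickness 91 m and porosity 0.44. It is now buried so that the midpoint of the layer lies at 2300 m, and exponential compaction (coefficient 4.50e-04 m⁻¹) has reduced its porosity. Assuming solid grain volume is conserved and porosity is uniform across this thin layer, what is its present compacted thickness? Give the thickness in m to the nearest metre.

60 m

Working in km (1 km = 1000 m; k in km⁻¹ = k in m⁻¹ × 1000):
Porosity at 2.3 km: n = 0.44·exp(−0.45×2.3) = 0.1563
Solid-volume conservation: h(1−n) = h₀(1−n₀) ⇒ h = h₀·(1−n₀)/(1−n)
h = 0.091 × (1 − 0.44)/(1 − 0.1563) = 0.091 × 0.6637 = 0.0604 km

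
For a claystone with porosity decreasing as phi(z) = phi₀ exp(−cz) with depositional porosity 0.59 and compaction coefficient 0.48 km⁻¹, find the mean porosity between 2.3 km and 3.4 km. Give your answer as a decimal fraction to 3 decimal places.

0.152

⟨phi⟩ = (1/(z₂−z₁)) ∫ phi₀ e^(−cz) dz = phi₀·(e^(−c·z₁) − e^(−c·z₂)) / (c·(z₂−z₁))
e^(−0.48×2.3) = 0.3315; e^(−0.48×3.4) = 0.1955
⟨phi⟩ = 0.59 × (0.3315 − 0.1955) / (0.48 × 1.1) = 0.59 × 0.2576 = 0.1520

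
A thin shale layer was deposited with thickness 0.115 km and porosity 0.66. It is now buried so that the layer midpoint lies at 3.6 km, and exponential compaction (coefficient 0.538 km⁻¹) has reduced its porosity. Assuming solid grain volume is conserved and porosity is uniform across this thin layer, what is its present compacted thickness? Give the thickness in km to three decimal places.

0.043 km

Porosity at 3.6 km: φ = 0.66·exp(−0.538×3.6) = 0.0951
Solid-volume conservation: h(1−φ) = h₀(1−φ₀) ⇒ h = h₀·(1−φ₀)/(1−φ)
h = 0.115 × (1 − 0.66)/(1 − 0.0951) = 0.115 × 0.3758 = 0.0432 km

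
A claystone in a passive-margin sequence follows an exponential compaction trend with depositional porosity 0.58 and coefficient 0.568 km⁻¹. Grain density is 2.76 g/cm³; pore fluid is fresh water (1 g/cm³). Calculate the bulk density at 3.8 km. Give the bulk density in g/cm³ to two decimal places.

Porosity at depth: n = 0.58·exp(−0.568×3.8) = 0.58×0.1155 = 0.0670
Bulk density: ρ_b = (1−n)ρ_g + n·ρ_f = 0.9330×2.76 + 0.0670×1
       = 2.575 + 0.067 = 2.642 g/cm³

2.64 g/cm³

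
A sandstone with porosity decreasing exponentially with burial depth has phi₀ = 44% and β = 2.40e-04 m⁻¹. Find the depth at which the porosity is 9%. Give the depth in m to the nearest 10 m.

Working in km (1 km = 1000 m; β in km⁻¹ = β in m⁻¹ × 1000):
Invert Athy's law: Z = ln(phi₀/phi) / β
Z = ln(0.44/0.09) / 0.24 = ln(4.889) / 0.24 = 1.5870 / 0.24 = 6.612 km

6610 m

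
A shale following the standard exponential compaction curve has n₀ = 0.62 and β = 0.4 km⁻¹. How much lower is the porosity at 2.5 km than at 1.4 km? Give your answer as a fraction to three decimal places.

0.126

n(1.4) = 0.62·e^(−0.4×1.4) = 0.3541
n(2.5) = 0.62·e^(−0.4×2.5) = 0.2281
Δn = 0.3541 − 0.2281 = 0.1261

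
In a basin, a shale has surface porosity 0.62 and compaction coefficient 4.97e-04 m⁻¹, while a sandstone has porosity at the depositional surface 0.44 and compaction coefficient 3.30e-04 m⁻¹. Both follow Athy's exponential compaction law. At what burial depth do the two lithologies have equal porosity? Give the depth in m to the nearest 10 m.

2050 m

Working in km (1 km = 1000 m; β in km⁻¹ = β in m⁻¹ × 1000):
Set phi₀ₐ e^(−βₐd) = phi₀ᵦ e^(−βᵦd) ⇒ ln(phi₀ₐ/phi₀ᵦ) = (βₐ − βᵦ)·d
d = ln(0.62/0.44) / (0.497 − 0.33) = 0.3429 / 0.167 = 2.054 km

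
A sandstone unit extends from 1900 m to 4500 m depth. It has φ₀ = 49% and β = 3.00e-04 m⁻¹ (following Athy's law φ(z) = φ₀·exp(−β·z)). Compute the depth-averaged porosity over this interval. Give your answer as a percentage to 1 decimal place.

19.2%

Working in km (1 km = 1000 m; β in km⁻¹ = β in m⁻¹ × 1000):
⟨φ⟩ = (1/(z₂−z₁)) ∫ φ₀ e^(−βz) dz = φ₀·(e^(−β·z₁) − e^(−β·z₂)) / (β·(z₂−z₁))
e^(−0.3×1.9) = 0.5655; e^(−0.3×4.5) = 0.2592
⟨φ⟩ = 0.49 × (0.5655 − 0.2592) / (0.3 × 2.6) = 0.49 × 0.3927 = 0.1924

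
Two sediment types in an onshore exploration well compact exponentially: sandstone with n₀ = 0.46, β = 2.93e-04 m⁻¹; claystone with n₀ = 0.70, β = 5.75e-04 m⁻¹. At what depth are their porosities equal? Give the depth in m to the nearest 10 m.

1490 m

Working in km (1 km = 1000 m; β in km⁻¹ = β in m⁻¹ × 1000):
Set n₀ₐ e^(−βₐz) = n₀ᵦ e^(−βᵦz) ⇒ ln(n₀ₐ/n₀ᵦ) = (βₐ − βᵦ)·z
z = ln(0.46/0.7) / (0.293 − 0.575) = -0.4199 / -0.282 = 1.489 km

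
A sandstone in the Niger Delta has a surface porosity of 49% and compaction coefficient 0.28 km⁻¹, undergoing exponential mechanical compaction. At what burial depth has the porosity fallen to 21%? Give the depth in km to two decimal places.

3.03 km

Invert Athy's law: z = ln(n₀/n) / k
z = ln(0.49/0.21) / 0.28 = ln(2.333) / 0.28 = 0.8473 / 0.28 = 3.026 km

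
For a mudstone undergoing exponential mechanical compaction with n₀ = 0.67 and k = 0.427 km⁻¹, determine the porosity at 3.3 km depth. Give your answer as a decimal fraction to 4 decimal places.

0.1637

n = n₀·exp(−k·d) = 0.67 × exp(−0.427 × 3.3) = 0.67 × exp(−1.409)
  = 0.67 × 0.2444 = 0.1637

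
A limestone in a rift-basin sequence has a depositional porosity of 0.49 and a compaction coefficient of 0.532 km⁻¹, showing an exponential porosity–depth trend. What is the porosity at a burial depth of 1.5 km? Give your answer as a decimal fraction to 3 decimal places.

φ = φ₀·exp(−k·Z) = 0.49 × exp(−0.532 × 1.5) = 0.49 × exp(−0.798)
  = 0.49 × 0.4502 = 0.2206

0.221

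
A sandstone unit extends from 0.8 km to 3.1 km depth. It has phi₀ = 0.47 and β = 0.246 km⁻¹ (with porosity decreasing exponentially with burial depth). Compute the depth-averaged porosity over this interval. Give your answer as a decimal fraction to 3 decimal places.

0.295

⟨phi⟩ = (1/(Z₂−Z₁)) ∫ phi₀ e^(−βZ) dZ = phi₀·(e^(−β·Z₁) − e^(−β·Z₂)) / (β·(Z₂−Z₁))
e^(−0.246×0.8) = 0.8214; e^(−0.246×3.1) = 0.4665
⟨phi⟩ = 0.47 × (0.8214 − 0.4665) / (0.246 × 2.3) = 0.47 × 0.6273 = 0.2948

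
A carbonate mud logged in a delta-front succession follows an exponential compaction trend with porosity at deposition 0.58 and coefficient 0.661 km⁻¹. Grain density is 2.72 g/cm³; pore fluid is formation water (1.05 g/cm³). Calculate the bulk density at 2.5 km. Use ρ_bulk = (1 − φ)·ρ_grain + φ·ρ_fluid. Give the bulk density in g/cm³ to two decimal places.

Porosity at depth: phi = 0.58·exp(−0.661×2.5) = 0.58×0.1916 = 0.1111
Bulk density: ρ_b = (1−phi)ρ_g + phi·ρ_f = 0.8889×2.72 + 0.1111×1.05
       = 2.418 + 0.117 = 2.534 g/cm³

2.53 g/cm³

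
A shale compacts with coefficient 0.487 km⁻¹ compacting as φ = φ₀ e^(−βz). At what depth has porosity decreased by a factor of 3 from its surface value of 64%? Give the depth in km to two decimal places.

φ/φ₀ = 1/3 ⇒ exp(−β·z) = 1/3 ⇒ z = ln(3) / β
z = 1.0986 / 0.487 = 2.256 km

2.26 km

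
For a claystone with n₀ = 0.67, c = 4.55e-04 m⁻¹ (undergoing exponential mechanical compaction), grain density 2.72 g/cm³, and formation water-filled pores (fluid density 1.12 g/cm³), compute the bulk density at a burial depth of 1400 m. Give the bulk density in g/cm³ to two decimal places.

2.15 g/cm³

Working in km (1 km = 1000 m; c in km⁻¹ = c in m⁻¹ × 1000):
Porosity at depth: n = 0.67·exp(−0.455×1.4) = 0.67×0.5289 = 0.3543
Bulk density: ρ_b = (1−n)ρ_g + n·ρ_f = 0.6457×2.72 + 0.3543×1.12
       = 1.756 + 0.397 = 2.153 g/cm³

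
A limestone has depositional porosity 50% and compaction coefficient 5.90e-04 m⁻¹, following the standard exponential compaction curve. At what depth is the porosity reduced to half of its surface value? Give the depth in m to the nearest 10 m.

Working in km (1 km = 1000 m; β in km⁻¹ = β in m⁻¹ × 1000):
φ/φ₀ = 1/2 ⇒ exp(−β·Z) = 1/2 ⇒ Z = ln(2) / β
Z = 0.6931 / 0.59 = 1.175 km

1170 m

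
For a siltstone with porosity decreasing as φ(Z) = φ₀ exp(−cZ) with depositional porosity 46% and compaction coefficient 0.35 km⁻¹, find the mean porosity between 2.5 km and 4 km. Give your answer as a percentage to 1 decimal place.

14.9%

⟨φ⟩ = (1/(Z₂−Z₁)) ∫ φ₀ e^(−cZ) dZ = φ₀·(e^(−c·Z₁) − e^(−c·Z₂)) / (c·(Z₂−Z₁))
e^(−0.35×2.5) = 0.4169; e^(−0.35×4) = 0.2466
⟨φ⟩ = 0.46 × (0.4169 − 0.2466) / (0.35 × 1.5) = 0.46 × 0.3243 = 0.1492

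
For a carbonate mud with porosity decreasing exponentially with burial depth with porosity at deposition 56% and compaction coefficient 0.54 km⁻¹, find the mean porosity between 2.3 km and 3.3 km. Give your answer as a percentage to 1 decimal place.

⟨phi⟩ = (1/(Z₂−Z₁)) ∫ phi₀ e^(−cZ) dZ = phi₀·(e^(−c·Z₁) − e^(−c·Z₂)) / (c·(Z₂−Z₁))
e^(−0.54×2.3) = 0.2888; e^(−0.54×3.3) = 0.1683
⟨phi⟩ = 0.56 × (0.2888 − 0.1683) / (0.54 × 1) = 0.56 × 0.2232 = 0.1250

12.5%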